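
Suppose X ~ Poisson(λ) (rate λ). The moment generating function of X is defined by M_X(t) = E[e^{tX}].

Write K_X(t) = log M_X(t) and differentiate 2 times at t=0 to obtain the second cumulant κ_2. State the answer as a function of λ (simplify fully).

κ_2 = D^2[K](0) = λ

M_X(t) = e^(λ*(e^(t) - 1))
K_X(t) = log M_X(t) = λ*(e^(t) - 1)
D^2[K](t) = λ*e^(t)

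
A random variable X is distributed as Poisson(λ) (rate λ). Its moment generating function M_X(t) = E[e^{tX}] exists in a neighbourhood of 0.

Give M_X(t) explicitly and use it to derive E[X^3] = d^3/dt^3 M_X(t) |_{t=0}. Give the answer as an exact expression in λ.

E[X^3] = M^(3)(0) = λ*(λ^2 + 3*λ + 1)

M_X(t) = e^(λ*(e^(t) - 1))
M^(3)(t) = (λ^3*e^(3*t)*e^(λ*e^(t)) + 3*λ^2*e^(2*t)*e^(λ*e^(t)) + λ*e^(t)*e^(λ*e^(t)))*e^(-λ)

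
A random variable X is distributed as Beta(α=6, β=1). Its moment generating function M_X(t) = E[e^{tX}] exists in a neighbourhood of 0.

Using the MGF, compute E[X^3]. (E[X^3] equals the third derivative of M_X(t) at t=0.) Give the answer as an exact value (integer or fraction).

M_X(t) = ₁F₁(6; 7; t)
M^(3)(t) = 2*₁F₁(9; 10; t)/3

E[X^3] = M^(3)(0) = 2/3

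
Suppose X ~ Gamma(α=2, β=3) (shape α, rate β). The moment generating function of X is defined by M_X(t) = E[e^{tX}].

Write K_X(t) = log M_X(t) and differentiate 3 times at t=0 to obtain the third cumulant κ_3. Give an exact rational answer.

M_X(t) = 9/(3 - t)^2
K_X(t) = log M_X(t) = -2*log(3 - t) + 2*log(3)
K′(t) = -2/(t - 3)
K′′(t) = 2/(t^2 - 6*t + 9)
K′′′(t) = -4/(t^3 - 9*t^2 + 27*t - 27)

κ_3 = K′′′(0) = 4/27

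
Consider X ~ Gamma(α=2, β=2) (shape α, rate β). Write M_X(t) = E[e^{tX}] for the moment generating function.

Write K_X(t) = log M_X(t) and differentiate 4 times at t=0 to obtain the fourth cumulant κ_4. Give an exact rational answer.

κ_4 = D^4[K](0) = 3/4

M_X(t) = 4/(2 - t)^2
K_X(t) = log M_X(t) = -2*log(2 - t) + 2*log(2)
D^4[K](t) = 12/(t^4 - 8*t^3 + 24*t^2 - 32*t + 16)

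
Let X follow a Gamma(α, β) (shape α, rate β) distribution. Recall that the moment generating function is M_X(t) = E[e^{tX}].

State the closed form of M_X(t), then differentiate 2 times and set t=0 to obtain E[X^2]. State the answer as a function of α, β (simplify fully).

E[X^2] = M^(2)(0) = α*(α + 1)/β^2

M_X(t) = (β/(β - t))^α
M^(2)(t) = (α^2*β^α*(1/(β - t))^α + α*β^α*(1/(β - t))^α)/(β^2 - 2*β*t + t^2)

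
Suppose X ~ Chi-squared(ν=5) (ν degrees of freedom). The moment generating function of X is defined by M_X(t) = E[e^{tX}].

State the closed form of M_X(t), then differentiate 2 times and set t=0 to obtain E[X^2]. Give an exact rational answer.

M_X(t) = (1 - 2*t)^(-5/2)
D^2[M](t) = 35/(16*t^4*√(1 - 2*t) - 32*t^3*√(1 - 2*t) + 24*t^2*√(1 - 2*t) - 8*t*√(1 - 2*t) + √(1 - 2*t))

E[X^2] = D^2[M](0) = 35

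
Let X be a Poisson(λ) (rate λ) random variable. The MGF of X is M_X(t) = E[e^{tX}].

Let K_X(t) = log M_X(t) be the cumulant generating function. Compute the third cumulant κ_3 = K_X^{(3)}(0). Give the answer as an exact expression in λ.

κ_3 = K^(3)(0) = λ

M_X(t) = e^(λ*(e^(t) - 1))
K_X(t) = log M_X(t) = λ*(e^(t) - 1)
K^(3)(t) = λ*e^(t)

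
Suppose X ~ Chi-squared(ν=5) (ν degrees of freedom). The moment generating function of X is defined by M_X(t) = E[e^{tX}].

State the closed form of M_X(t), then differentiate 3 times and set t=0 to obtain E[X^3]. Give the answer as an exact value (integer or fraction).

M_X(t) = (1 - 2*t)^(-5/2)
M′(t) = -5/(8*t^3*√(1 - 2*t) - 12*t^2*√(1 - 2*t) + 6*t*√(1 - 2*t) - √(1 - 2*t))
M′′(t) = 35/(16*t^4*√(1 - 2*t) - 32*t^3*√(1 - 2*t) + 24*t^2*√(1 - 2*t) - 8*t*√(1 - 2*t) + √(1 - 2*t))
M′′′(t) = -315/(32*t^5*√(1 - 2*t) - 80*t^4*√(1 - 2*t) + 80*t^3*√(1 - 2*t) - 40*t^2*√(1 - 2*t) + 10*t*√(1 - 2*t) - √(1 - 2*t))

E[X^3] = M′′′(0) = 315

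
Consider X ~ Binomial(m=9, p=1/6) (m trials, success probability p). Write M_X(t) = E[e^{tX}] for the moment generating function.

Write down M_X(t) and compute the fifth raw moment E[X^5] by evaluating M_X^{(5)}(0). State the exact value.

E[X^5] = D^5[M](0) = 1036/9

M_X(t) = (e^(t)/6 + 5/6)^9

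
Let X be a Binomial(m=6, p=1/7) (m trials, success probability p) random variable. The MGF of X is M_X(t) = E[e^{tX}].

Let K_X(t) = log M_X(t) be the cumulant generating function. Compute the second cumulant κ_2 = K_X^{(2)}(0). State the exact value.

M_X(t) = (e^(t)/7 + 6/7)^6
K_X(t) = log M_X(t) = 6*log(e^(t)/7 + 6/7)
D^2[K](t) = 36*e^(t)/(e^(2*t) + 12*e^(t) + 36)

κ_2 = D^2[K](0) = 36/49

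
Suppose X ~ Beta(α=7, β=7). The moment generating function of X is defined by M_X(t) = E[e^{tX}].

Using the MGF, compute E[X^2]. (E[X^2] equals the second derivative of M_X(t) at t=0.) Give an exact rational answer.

E[X^2] = D^2[M](0) = 4/15

M_X(t) = ₁F₁(7; 14; t)
D^2[M](t) = 4*₁F₁(9; 16; t)/15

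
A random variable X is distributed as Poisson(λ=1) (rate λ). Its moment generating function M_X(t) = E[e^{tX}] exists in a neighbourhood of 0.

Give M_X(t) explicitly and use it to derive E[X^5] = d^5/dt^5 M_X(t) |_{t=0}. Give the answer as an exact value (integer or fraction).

M_X(t) = e^(e^(t) - 1)
M′(t) = e^(-1)*e^(t)*e^(e^(t))
M′′(t) = (e^(2*t)*e^(e^(t)) + e^(t)*e^(e^(t)))*e^(-1)
M′′′(t) = (e^(3*t)*e^(e^(t)) + 3*e^(2*t)*e^(e^(t)) + e^(t)*e^(e^(t)))*e^(-1)
M′′′′(t) = (e^(4*t)*e^(e^(t)) + 6*e^(3*t)*e^(e^(t)) + 7*e^(2*t)*e^(e^(t)) + e^(t)*e^(e^(t)))*e^(-1)
M′′′′′(t) = (e^(5*t)*e^(e^(t)) + 10*e^(4*t)*e^(e^(t)) + 25*e^(3*t)*e^(e^(t)) + 15*e^(2*t)*e^(e^(t)) + e^(t)*e^(e^(t)))*e^(-1)

E[X^5] = M′′′′′(0) = 52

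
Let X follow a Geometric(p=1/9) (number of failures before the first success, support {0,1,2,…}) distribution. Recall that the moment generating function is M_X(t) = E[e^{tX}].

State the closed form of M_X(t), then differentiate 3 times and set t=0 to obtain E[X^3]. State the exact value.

E[X^3] = M^(3)(0) = 3464

M_X(t) = 1/(9*(1 - 8*e^(t)/9))
M^(3)(t) = (512*e^(3*t) + 2304*e^(2*t) + 648*e^(t))/(4096*e^(4*t) - 18432*e^(3*t) + 31104*e^(2*t) - 23328*e^(t) + 6561)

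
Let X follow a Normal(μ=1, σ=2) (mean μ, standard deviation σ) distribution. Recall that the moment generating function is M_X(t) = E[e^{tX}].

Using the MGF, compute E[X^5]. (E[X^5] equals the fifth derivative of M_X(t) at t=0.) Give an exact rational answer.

M_X(t) = e^(2*t^2 + t)
M^(5)(t) = 1024*t^5*e^(t)*e^(2*t^2) + 1280*t^4*e^(t)*e^(2*t^2) + 3200*t^3*e^(t)*e^(2*t^2) + 2080*t^2*e^(t)*e^(2*t^2) + 1460*t*e^(t)*e^(2*t^2) + 281*e^(t)*e^(2*t^2)

E[X^5] = M^(5)(0) = 281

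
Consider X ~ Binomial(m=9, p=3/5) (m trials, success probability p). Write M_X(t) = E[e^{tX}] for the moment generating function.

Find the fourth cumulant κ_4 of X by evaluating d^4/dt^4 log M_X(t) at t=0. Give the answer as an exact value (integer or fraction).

κ_4 = D^4[K](0) = -594/625

M_X(t) = (3*e^(t)/5 + 2/5)^9
K_X(t) = log M_X(t) = 9*log(3*e^(t)/5 + 2/5)
D^4[K](t) = (486*e^(3*t) - 1296*e^(2*t) + 216*e^(t))/(81*e^(4*t) + 216*e^(3*t) + 216*e^(2*t) + 96*e^(t) + 16)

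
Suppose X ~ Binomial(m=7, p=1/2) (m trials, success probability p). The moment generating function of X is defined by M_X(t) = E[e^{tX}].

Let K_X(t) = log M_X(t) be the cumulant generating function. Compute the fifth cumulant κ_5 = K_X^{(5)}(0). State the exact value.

κ_5 = D^5[K](0) = 0

M_X(t) = (e^(t)/2 + 1/2)^7
K_X(t) = log M_X(t) = 7*log(e^(t)/2 + 1/2)
D^5[K](t) = (-7*e^(4*t) + 77*e^(3*t) - 77*e^(2*t) + 7*e^(t))/(e^(5*t) + 5*e^(4*t) + 10*e^(3*t) + 10*e^(2*t) + 5*e^(t) + 1)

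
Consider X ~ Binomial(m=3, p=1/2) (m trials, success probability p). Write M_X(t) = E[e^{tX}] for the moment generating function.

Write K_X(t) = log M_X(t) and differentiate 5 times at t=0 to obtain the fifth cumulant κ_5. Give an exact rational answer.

κ_5 = K′′′′′(0) = 0

M_X(t) = (e^(t)/2 + 1/2)^3
K_X(t) = log M_X(t) = 3*log(e^(t)/2 + 1/2)
K′(t) = 3*e^(t)/(e^(t) + 1)
K′′(t) = 3*e^(t)/(e^(2*t) + 2*e^(t) + 1)
K′′′(t) = (-3*e^(2*t) + 3*e^(t))/(e^(3*t) + 3*e^(2*t) + 3*e^(t) + 1)
K′′′′(t) = (3*e^(3*t) - 12*e^(2*t) + 3*e^(t))/(e^(4*t) + 4*e^(3*t) + 6*e^(2*t) + 4*e^(t) + 1)
K′′′′′(t) = (-3*e^(4*t) + 33*e^(3*t) - 33*e^(2*t) + 3*e^(t))/(e^(5*t) + 5*e^(4*t) + 10*e^(3*t) + 10*e^(2*t) + 5*e^(t) + 1)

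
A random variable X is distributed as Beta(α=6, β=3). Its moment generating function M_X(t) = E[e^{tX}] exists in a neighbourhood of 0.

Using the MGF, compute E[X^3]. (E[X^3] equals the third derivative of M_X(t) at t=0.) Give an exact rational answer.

E[X^3] = d^3M/dt^3 |_{t=0} = 56/165

M_X(t) = ₁F₁(6; 9; t)
dM/dt = 2*₁F₁(7; 10; t)/3
d^2M/dt^2 = 7*₁F₁(8; 11; t)/15
d^3M/dt^3 = 56*₁F₁(9; 12; t)/165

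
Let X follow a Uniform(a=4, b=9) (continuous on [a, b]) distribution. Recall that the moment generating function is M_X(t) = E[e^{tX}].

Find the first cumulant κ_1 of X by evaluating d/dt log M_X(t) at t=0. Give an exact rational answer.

M_X(t) = (e^(9*t) - e^(4*t))/(5*t)
K_X(t) = log M_X(t) = -log(t) + log(e^(9*t) - e^(4*t)) - log(5)
dK/dt = (9*t*e^(5*t) - 4*t - e^(5*t) + 1)/(t*e^(5*t) - t)

κ_1 = dK/dt |_{t=0} = 13/2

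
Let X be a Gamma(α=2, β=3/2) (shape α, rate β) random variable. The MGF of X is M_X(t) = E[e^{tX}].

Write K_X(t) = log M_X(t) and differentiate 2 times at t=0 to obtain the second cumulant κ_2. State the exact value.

M_X(t) = 9/(4*(3/2 - t)^2)
K_X(t) = log M_X(t) = -2*log(3/2 - t) - 2*log(2) + 2*log(3)
dK/dt = -4/(2*t - 3)
d^2K/dt^2 = 8/(4*t^2 - 12*t + 9)

κ_2 = d^2K/dt^2 |_{t=0} = 8/9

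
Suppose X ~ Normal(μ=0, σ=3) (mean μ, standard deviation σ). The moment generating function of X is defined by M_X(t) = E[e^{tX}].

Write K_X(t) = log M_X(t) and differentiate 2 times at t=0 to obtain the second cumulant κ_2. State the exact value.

M_X(t) = e^(9*t^2/2)
K_X(t) = log M_X(t) = 9*t^2/2
K′(t) = 9*t
K′′(t) = 9

κ_2 = K′′(0) = 9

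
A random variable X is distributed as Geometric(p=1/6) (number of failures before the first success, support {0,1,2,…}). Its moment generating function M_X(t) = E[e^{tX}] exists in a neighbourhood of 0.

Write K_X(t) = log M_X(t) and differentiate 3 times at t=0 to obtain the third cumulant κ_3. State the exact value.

M_X(t) = 1/(6*(1 - 5*e^(t)/6))
K_X(t) = log M_X(t) = -log(1 - 5*e^(t)/6) - log(6)
dK/dt = -5*e^(t)/(5*e^(t) - 6)
d^2K/dt^2 = 30*e^(t)/(25*e^(2*t) - 60*e^(t) + 36)
d^3K/dt^3 = (-150*e^(2*t) - 180*e^(t))/(125*e^(3*t) - 450*e^(2*t) + 540*e^(t) - 216)

κ_3 = d^3K/dt^3 |_{t=0} = 330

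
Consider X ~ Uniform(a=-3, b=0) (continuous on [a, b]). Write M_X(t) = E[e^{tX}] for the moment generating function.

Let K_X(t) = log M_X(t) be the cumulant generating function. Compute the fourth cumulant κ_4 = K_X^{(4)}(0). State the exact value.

κ_4 = K^(4)(0) = -27/40

M_X(t) = (1 - e^(-3*t))/(3*t)
K_X(t) = log M_X(t) = -log(t) + log(1 - e^(-3*t)) - log(3)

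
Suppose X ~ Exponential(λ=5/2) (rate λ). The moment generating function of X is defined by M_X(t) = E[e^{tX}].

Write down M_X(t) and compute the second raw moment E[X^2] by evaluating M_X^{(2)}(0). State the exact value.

M_X(t) = 5/(2*(5/2 - t))
M′(t) = 10/(4*t^2 - 20*t + 25)
M′′(t) = -40/(8*t^3 - 60*t^2 + 150*t - 125)

E[X^2] = M′′(0) = 8/25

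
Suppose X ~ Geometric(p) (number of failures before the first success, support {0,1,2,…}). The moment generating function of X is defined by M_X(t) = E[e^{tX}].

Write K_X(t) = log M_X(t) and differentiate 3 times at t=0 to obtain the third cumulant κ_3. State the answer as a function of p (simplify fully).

M_X(t) = p/(-(1 - p)*e^(t) + 1)
K_X(t) = log M_X(t) = log(p) - log(-(1 - p)*e^(t) + 1)
dK/dt = (-p*e^(t) + e^(t))/(p*e^(t) - e^(t) + 1)
d^2K/dt^2 = (-p*e^(t) + e^(t))/(p^2*e^(2*t) - 2*p*e^(2*t) + 2*p*e^(t) + e^(2*t) - 2*e^(t) + 1)

κ_3 = d^3K/dt^3 |_{t=0} = (p^2 - 3*p + 2)/p^3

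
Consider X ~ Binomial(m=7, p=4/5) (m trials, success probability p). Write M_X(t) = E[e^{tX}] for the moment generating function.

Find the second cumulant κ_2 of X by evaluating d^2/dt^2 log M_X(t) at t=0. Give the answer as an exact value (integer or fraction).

M_X(t) = (4*e^(t)/5 + 1/5)^7
K_X(t) = log M_X(t) = 7*log(4*e^(t)/5 + 1/5)
K^(2)(t) = 28*e^(t)/(16*e^(2*t) + 8*e^(t) + 1)

κ_2 = K^(2)(0) = 28/25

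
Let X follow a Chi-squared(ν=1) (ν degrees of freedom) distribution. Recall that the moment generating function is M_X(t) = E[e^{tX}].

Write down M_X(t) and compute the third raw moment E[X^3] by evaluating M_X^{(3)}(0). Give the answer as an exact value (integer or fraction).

E[X^3] = M^(3)(0) = 15

M_X(t) = 1/√(1 - 2*t)
M^(3)(t) = -15/(8*t^3*√(1 - 2*t) - 12*t^2*√(1 - 2*t) + 6*t*√(1 - 2*t) - √(1 - 2*t))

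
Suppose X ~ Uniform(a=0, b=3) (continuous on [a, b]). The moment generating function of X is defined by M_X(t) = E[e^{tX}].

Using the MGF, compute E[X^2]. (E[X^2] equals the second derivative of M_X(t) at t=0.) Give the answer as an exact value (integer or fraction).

E[X^2] = d^2M/dt^2 |_{t=0} = 3

M_X(t) = (e^(3*t) - 1)/(3*t)
dM/dt = (3*t*e^(3*t) - e^(3*t) + 1)/(3*t^2)
d^2M/dt^2 = (9*t^2*e^(3*t) - 6*t*e^(3*t) + 2*e^(3*t) - 2)/(3*t^3)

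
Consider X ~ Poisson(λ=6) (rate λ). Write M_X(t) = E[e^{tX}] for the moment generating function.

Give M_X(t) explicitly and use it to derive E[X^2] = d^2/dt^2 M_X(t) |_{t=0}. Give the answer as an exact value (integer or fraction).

E[X^2] = M^(2)(0) = 42

M_X(t) = e^(6*e^(t) - 6)
M^(2)(t) = (36*e^(2*t)*e^(6*e^(t)) + 6*e^(t)*e^(6*e^(t)))*e^(-6)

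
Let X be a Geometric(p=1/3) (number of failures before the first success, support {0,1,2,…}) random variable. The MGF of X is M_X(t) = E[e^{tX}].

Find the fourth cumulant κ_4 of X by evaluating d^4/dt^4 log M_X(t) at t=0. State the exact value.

κ_4 = K′′′′(0) = 222

M_X(t) = 1/(3*(1 - 2*e^(t)/3))
K_X(t) = log M_X(t) = -log(1 - 2*e^(t)/3) - log(3)
K′(t) = -2*e^(t)/(2*e^(t) - 3)
K′′(t) = 6*e^(t)/(4*e^(2*t) - 12*e^(t) + 9)
K′′′(t) = (-12*e^(2*t) - 18*e^(t))/(8*e^(3*t) - 36*e^(2*t) + 54*e^(t) - 27)
K′′′′(t) = (24*e^(3*t) + 144*e^(2*t) + 54*e^(t))/(16*e^(4*t) - 96*e^(3*t) + 216*e^(2*t) - 216*e^(t) + 81)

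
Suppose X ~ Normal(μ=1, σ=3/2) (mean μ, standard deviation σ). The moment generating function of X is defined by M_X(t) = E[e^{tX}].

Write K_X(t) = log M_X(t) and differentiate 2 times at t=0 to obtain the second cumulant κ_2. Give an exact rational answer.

κ_2 = K^(2)(0) = 9/4

M_X(t) = e^(9*t^2/8 + t)
K_X(t) = log M_X(t) = 9*t^2/8 + t
K^(2)(t) = 9/4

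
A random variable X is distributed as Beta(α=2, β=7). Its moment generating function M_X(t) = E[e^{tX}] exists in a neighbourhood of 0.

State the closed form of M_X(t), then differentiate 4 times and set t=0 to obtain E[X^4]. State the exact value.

M_X(t) = ₁F₁(2; 9; t)
D^4[M](t) = ₁F₁(6; 13; t)/99

E[X^4] = D^4[M](0) = 1/99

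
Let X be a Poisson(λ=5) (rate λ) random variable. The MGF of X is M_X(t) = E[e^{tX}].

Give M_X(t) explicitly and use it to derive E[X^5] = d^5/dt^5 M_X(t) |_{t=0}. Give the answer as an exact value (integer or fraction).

E[X^5] = d^5M/dt^5 |_{t=0} = 12880

M_X(t) = e^(5*e^(t) - 5)
dM/dt = 5*e^(-5)*e^(t)*e^(5*e^(t))
d^2M/dt^2 = (25*e^(2*t)*e^(5*e^(t)) + 5*e^(t)*e^(5*e^(t)))*e^(-5)
d^3M/dt^3 = (125*e^(3*t)*e^(5*e^(t)) + 75*e^(2*t)*e^(5*e^(t)) + 5*e^(t)*e^(5*e^(t)))*e^(-5)
d^4M/dt^4 = (625*e^(4*t)*e^(5*e^(t)) + 750*e^(3*t)*e^(5*e^(t)) + 175*e^(2*t)*e^(5*e^(t)) + 5*e^(t)*e^(5*e^(t)))*e^(-5)
d^5M/dt^5 = (3125*e^(5*t)*e^(5*e^(t)) + 6250*e^(4*t)*e^(5*e^(t)) + 3125*e^(3*t)*e^(5*e^(t)) + 375*e^(2*t)*e^(5*e^(t)) + 5*e^(t)*e^(5*e^(t)))*e^(-5)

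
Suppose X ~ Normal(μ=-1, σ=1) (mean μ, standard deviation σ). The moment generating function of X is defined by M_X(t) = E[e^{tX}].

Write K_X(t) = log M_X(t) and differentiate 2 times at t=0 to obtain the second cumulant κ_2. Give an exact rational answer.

κ_2 = D^2[K](0) = 1

M_X(t) = e^(t^2/2 - t)
K_X(t) = log M_X(t) = t^2/2 - t
D^2[K](t) = 1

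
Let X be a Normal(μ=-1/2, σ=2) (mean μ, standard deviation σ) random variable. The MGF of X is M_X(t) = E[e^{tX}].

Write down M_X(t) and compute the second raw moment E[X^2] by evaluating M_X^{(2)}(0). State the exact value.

M_X(t) = e^(2*t^2 - t/2)
M′(t) = 4*t*e^(-t/2)*e^(2*t^2) - e^(-t/2)*e^(2*t^2)/2
M′′(t) = (64*t^2*e^(2*t^2) - 16*t*e^(2*t^2) + 17*e^(2*t^2))*e^(-t/2)/4

E[X^2] = M′′(0) = 17/4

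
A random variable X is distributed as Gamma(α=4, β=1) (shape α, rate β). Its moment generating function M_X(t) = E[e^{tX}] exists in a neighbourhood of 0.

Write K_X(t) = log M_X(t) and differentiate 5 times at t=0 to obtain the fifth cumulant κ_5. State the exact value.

M_X(t) = (1 - t)^(-4)
K_X(t) = log M_X(t) = -4*log(1 - t)
D^5[K](t) = -96/(t^5 - 5*t^4 + 10*t^3 - 10*t^2 + 5*t - 1)

κ_5 = D^5[K](0) = 96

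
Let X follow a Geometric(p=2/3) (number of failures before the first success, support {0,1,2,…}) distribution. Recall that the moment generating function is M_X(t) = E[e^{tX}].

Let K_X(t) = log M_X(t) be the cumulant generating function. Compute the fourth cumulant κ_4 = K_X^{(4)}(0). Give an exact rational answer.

κ_4 = K′′′′(0) = 33/8

M_X(t) = 2/(3*(1 - e^(t)/3))
K_X(t) = log M_X(t) = -log(1 - e^(t)/3) - log(3) + log(2)
K′(t) = -e^(t)/(e^(t) - 3)
K′′(t) = 3*e^(t)/(e^(2*t) - 6*e^(t) + 9)
K′′′(t) = (-3*e^(2*t) - 9*e^(t))/(e^(3*t) - 9*e^(2*t) + 27*e^(t) - 27)
K′′′′(t) = (3*e^(3*t) + 36*e^(2*t) + 27*e^(t))/(e^(4*t) - 12*e^(3*t) + 54*e^(2*t) - 108*e^(t) + 81)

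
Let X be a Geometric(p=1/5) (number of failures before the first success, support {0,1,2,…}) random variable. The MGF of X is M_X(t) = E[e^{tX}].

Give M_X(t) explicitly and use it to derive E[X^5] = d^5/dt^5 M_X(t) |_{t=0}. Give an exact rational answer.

M_X(t) = 1/(5*(1 - 4*e^(t)/5))

E[X^5] = D^5[M](0) = 194404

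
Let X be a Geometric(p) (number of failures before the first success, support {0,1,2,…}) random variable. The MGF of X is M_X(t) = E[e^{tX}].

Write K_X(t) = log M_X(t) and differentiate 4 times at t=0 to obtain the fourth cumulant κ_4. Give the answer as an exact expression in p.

κ_4 = D^4[K](0) = (-p^3 + 7*p^2 - 12*p + 6)/p^4

M_X(t) = p/(-(1 - p)*e^(t) + 1)
K_X(t) = log M_X(t) = log(p) - log(-(1 - p)*e^(t) + 1)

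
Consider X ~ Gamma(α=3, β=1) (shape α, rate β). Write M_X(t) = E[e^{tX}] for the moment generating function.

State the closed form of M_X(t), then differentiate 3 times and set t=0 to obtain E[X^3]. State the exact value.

M_X(t) = (1 - t)^(-3)
D^3[M](t) = 60/(t^6 - 6*t^5 + 15*t^4 - 20*t^3 + 15*t^2 - 6*t + 1)

E[X^3] = D^3[M](0) = 60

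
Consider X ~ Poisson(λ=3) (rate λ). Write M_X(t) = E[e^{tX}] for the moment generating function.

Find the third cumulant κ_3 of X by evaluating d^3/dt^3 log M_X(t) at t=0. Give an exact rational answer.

M_X(t) = e^(3*e^(t) - 3)
K_X(t) = log M_X(t) = 3*e^(t) - 3
K′(t) = 3*e^(t)
K′′(t) = 3*e^(t)
K′′′(t) = 3*e^(t)

κ_3 = K′′′(0) = 3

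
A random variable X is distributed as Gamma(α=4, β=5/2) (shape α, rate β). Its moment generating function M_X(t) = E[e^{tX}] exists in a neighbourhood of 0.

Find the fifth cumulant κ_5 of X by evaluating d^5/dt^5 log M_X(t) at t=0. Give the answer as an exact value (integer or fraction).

M_X(t) = 625/(16*(5/2 - t)^4)
K_X(t) = log M_X(t) = -4*log(5/2 - t) - 4*log(2) + 4*log(5)
K′(t) = -8/(2*t - 5)
K′′(t) = 16/(4*t^2 - 20*t + 25)
K′′′(t) = -64/(8*t^3 - 60*t^2 + 150*t - 125)
K′′′′(t) = 384/(16*t^4 - 160*t^3 + 600*t^2 - 1000*t + 625)
K′′′′′(t) = -3072/(32*t^5 - 400*t^4 + 2000*t^3 - 5000*t^2 + 6250*t - 3125)

κ_5 = K′′′′′(0) = 3072/3125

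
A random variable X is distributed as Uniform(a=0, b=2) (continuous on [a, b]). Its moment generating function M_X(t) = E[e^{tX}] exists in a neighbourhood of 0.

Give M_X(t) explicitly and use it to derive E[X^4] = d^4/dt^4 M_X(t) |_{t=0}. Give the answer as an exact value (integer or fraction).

E[X^4] = M′′′′(0) = 16/5

M_X(t) = (e^(2*t) - 1)/(2*t)
M′(t) = (2*t*e^(2*t) - e^(2*t) + 1)/(2*t^2)
M′′(t) = (2*t^2*e^(2*t) - 2*t*e^(2*t) + e^(2*t) - 1)/t^3
M′′′(t) = (4*t^3*e^(2*t) - 6*t^2*e^(2*t) + 6*t*e^(2*t) - 3*e^(2*t) + 3)/t^4
M′′′′(t) = (8*t^4*e^(2*t) - 16*t^3*e^(2*t) + 24*t^2*e^(2*t) - 24*t*e^(2*t) + 12*e^(2*t) - 12)/t^5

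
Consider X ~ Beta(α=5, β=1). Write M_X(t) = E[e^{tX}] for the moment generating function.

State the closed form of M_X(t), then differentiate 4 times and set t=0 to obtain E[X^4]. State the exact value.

E[X^4] = d^4M/dt^4 |_{t=0} = 5/9

M_X(t) = ₁F₁(5; 6; t)
dM/dt = 5*₁F₁(6; 7; t)/6
d^2M/dt^2 = 5*₁F₁(7; 8; t)/7
d^3M/dt^3 = 5*₁F₁(8; 9; t)/8
d^4M/dt^4 = 5*₁F₁(9; 10; t)/9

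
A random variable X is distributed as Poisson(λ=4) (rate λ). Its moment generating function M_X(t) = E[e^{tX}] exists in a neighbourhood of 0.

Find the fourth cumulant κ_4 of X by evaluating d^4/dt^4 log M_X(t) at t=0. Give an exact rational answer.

M_X(t) = e^(4*e^(t) - 4)
K_X(t) = log M_X(t) = 4*e^(t) - 4
K^(4)(t) = 4*e^(t)

κ_4 = K^(4)(0) = 4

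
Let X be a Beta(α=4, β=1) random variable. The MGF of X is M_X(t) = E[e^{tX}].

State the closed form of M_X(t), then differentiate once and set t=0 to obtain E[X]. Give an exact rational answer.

M_X(t) = ₁F₁(4; 5; t)
M′(t) = 4*₁F₁(5; 6; t)/5

E[X] = M′(0) = 4/5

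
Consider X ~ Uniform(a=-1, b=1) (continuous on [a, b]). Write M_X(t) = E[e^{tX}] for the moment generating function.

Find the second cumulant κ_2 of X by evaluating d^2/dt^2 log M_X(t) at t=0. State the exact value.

κ_2 = d^2K/dt^2 |_{t=0} = 1/3

M_X(t) = (e^(t) - e^(-t))/(2*t)
K_X(t) = log M_X(t) = -log(t) + log(e^(t) - e^(-t)) - log(2)
dK/dt = (t*e^(2*t) + t - e^(2*t) + 1)/(t*e^(2*t) - t)
d^2K/dt^2 = (-4*t^2*e^(2*t) + e^(4*t) - 2*e^(2*t) + 1)/(t^2*e^(4*t) - 2*t^2*e^(2*t) + t^2)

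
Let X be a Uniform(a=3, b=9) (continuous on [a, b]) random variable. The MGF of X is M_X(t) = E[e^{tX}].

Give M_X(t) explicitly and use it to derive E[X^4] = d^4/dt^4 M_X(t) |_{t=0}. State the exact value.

E[X^4] = M^(4)(0) = 9801/5

M_X(t) = (e^(9*t) - e^(3*t))/(6*t)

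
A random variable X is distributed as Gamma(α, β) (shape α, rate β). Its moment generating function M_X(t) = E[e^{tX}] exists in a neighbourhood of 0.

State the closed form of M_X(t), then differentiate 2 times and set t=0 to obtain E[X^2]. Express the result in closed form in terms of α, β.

E[X^2] = d^2M/dt^2 |_{t=0} = α*(α + 1)/β^2

M_X(t) = (β/(β - t))^α
dM/dt = -α*β^α*(1/(β - t))^α/(-β + t)
d^2M/dt^2 = (α^2*β^α*(1/(β - t))^α + α*β^α*(1/(β - t))^α)/(β^2 - 2*β*t + t^2)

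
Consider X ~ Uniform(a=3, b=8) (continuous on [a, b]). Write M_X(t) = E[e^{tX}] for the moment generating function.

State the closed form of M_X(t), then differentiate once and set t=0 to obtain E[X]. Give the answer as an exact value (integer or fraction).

E[X] = dM/dt |_{t=0} = 11/2

M_X(t) = (e^(8*t) - e^(3*t))/(5*t)
dM/dt = (8*t*e^(8*t) - 3*t*e^(3*t) - e^(8*t) + e^(3*t))/(5*t^2)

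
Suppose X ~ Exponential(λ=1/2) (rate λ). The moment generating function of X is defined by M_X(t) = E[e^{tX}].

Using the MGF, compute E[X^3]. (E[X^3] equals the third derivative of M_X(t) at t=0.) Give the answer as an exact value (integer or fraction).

M_X(t) = 1/(2*(1/2 - t))
D^3[M](t) = 48/(16*t^4 - 32*t^3 + 24*t^2 - 8*t + 1)

E[X^3] = D^3[M](0) = 48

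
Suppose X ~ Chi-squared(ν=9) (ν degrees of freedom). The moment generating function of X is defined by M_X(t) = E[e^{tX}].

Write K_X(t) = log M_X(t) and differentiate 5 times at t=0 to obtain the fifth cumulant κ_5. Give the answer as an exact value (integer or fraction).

M_X(t) = (1 - 2*t)^(-9/2)
K_X(t) = log M_X(t) = -9*log(1 - 2*t)/2
D^5[K](t) = -3456/(32*t^5 - 80*t^4 + 80*t^3 - 40*t^2 + 10*t - 1)

κ_5 = D^5[K](0) = 3456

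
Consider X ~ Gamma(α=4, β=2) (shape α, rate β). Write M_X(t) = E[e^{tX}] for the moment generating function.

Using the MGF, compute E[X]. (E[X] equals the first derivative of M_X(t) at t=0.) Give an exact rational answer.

M_X(t) = 16/(2 - t)^4
M′(t) = -64/(t^5 - 10*t^4 + 40*t^3 - 80*t^2 + 80*t - 32)

E[X] = M′(0) = 2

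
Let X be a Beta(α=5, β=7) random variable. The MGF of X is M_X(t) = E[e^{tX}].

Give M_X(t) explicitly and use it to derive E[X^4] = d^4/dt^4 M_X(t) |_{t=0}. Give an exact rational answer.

M_X(t) = ₁F₁(5; 12; t)
M′(t) = 5*₁F₁(6; 13; t)/12
M′′(t) = 5*₁F₁(7; 14; t)/26
M′′′(t) = 5*₁F₁(8; 15; t)/52
M′′′′(t) = 2*₁F₁(9; 16; t)/39

E[X^4] = M′′′′(0) = 2/39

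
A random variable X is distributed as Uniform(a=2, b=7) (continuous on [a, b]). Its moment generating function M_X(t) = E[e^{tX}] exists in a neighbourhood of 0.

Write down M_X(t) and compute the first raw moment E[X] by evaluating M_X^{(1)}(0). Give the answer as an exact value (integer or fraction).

E[X] = D[M](0) = 9/2

M_X(t) = (e^(7*t) - e^(2*t))/(5*t)
D[M](t) = (7*t*e^(7*t) - 2*t*e^(2*t) - e^(7*t) + e^(2*t))/(5*t^2)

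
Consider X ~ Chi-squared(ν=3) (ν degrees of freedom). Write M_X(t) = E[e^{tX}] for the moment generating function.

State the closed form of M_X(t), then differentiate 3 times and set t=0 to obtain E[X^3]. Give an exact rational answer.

M_X(t) = (1 - 2*t)^(-3/2)
M′(t) = 3/(4*t^2*√(1 - 2*t) - 4*t*√(1 - 2*t) + √(1 - 2*t))
M′′(t) = -15/(8*t^3*√(1 - 2*t) - 12*t^2*√(1 - 2*t) + 6*t*√(1 - 2*t) - √(1 - 2*t))
M′′′(t) = 105/(16*t^4*√(1 - 2*t) - 32*t^3*√(1 - 2*t) + 24*t^2*√(1 - 2*t) - 8*t*√(1 - 2*t) + √(1 - 2*t))

E[X^3] = M′′′(0) = 105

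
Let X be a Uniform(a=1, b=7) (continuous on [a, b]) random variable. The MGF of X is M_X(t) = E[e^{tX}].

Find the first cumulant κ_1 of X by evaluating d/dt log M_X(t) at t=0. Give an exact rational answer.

κ_1 = dK/dt |_{t=0} = 4

M_X(t) = (e^(7*t) - e^(t))/(6*t)
K_X(t) = log M_X(t) = -log(t) + log(e^(7*t) - e^(t)) - log(6)
dK/dt = (7*t*e^(6*t) - t - e^(6*t) + 1)/(t*e^(6*t) - t)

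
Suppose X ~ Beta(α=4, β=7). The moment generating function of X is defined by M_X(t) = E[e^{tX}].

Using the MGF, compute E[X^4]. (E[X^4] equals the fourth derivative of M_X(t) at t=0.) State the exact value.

E[X^4] = M^(4)(0) = 5/143

M_X(t) = ₁F₁(4; 11; t)
M^(4)(t) = 5*₁F₁(8; 15; t)/143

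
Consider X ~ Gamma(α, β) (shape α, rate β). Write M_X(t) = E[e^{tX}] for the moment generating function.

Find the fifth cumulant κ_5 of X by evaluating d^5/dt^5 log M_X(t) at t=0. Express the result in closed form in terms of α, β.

κ_5 = d^5K/dt^5 |_{t=0} = 24*α/β^5

M_X(t) = (β/(β - t))^α
K_X(t) = log M_X(t) = α*(log(β) - log(β - t))
dK/dt = -α/(-β + t)
d^2K/dt^2 = α/(β^2 - 2*β*t + t^2)
d^3K/dt^3 = -2*α/(-β^3 + 3*β^2*t - 3*β*t^2 + t^3)
d^4K/dt^4 = 6*α/(β^4 - 4*β^3*t + 6*β^2*t^2 - 4*β*t^3 + t^4)
d^5K/dt^5 = -24*α/(-β^5 + 5*β^4*t - 10*β^3*t^2 + 10*β^2*t^3 - 5*β*t^4 + t^5)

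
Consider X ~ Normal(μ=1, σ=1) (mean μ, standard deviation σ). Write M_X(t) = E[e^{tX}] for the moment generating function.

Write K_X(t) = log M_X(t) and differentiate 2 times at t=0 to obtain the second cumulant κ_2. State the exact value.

κ_2 = D^2[K](0) = 1

M_X(t) = e^(t^2/2 + t)
K_X(t) = log M_X(t) = t^2/2 + t
D^2[K](t) = 1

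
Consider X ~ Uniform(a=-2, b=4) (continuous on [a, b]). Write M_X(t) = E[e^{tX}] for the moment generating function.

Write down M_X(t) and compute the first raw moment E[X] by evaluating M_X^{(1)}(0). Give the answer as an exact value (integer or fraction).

E[X] = D[M](0) = 1

M_X(t) = (e^(4*t) - e^(-2*t))/(6*t)
D[M](t) = (4*t*e^(6*t) + 2*t - e^(6*t) + 1)*e^(-2*t)/(6*t^2)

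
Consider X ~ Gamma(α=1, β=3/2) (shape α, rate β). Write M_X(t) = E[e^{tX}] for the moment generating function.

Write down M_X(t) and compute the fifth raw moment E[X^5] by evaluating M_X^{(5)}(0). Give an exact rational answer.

M_X(t) = 3/(2*(3/2 - t))
M^(5)(t) = 11520/(64*t^6 - 576*t^5 + 2160*t^4 - 4320*t^3 + 4860*t^2 - 2916*t + 729)

E[X^5] = M^(5)(0) = 1280/81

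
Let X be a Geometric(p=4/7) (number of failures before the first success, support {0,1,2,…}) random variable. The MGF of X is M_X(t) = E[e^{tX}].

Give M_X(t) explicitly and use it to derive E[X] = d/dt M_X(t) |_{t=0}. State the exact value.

M_X(t) = 4/(7*(1 - 3*e^(t)/7))
M′(t) = 12*e^(t)/(9*e^(2*t) - 42*e^(t) + 49)

E[X] = M′(0) = 3/4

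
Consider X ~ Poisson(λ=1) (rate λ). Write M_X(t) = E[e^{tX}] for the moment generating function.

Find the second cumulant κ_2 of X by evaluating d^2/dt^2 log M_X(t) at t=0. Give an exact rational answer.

M_X(t) = e^(e^(t) - 1)
K_X(t) = log M_X(t) = e^(t) - 1
K^(2)(t) = e^(t)

κ_2 = K^(2)(0) = 1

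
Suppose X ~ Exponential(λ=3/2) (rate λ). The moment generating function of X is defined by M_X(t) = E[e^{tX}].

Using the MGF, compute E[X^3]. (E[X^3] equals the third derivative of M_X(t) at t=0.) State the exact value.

E[X^3] = d^3M/dt^3 |_{t=0} = 16/9

M_X(t) = 3/(2*(3/2 - t))
dM/dt = 6/(4*t^2 - 12*t + 9)
d^2M/dt^2 = -24/(8*t^3 - 36*t^2 + 54*t - 27)
d^3M/dt^3 = 144/(16*t^4 - 96*t^3 + 216*t^2 - 216*t + 81)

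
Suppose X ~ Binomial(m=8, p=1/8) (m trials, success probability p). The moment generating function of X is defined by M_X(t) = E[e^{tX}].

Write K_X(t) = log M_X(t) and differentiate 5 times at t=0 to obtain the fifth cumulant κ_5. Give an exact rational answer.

κ_5 = K′′′′′(0) = -105/512

M_X(t) = (e^(t)/8 + 7/8)^8
K_X(t) = log M_X(t) = 8*log(e^(t)/8 + 7/8)
K′(t) = 8*e^(t)/(e^(t) + 7)
K′′(t) = 56*e^(t)/(e^(2*t) + 14*e^(t) + 49)
K′′′(t) = (-56*e^(2*t) + 392*e^(t))/(e^(3*t) + 21*e^(2*t) + 147*e^(t) + 343)
K′′′′(t) = (56*e^(3*t) - 1568*e^(2*t) + 2744*e^(t))/(e^(4*t) + 28*e^(3*t) + 294*e^(2*t) + 1372*e^(t) + 2401)
K′′′′′(t) = (-56*e^(4*t) + 4312*e^(3*t) - 30184*e^(2*t) + 19208*e^(t))/(e^(5*t) + 35*e^(4*t) + 490*e^(3*t) + 3430*e^(2*t) + 12005*e^(t) + 16807)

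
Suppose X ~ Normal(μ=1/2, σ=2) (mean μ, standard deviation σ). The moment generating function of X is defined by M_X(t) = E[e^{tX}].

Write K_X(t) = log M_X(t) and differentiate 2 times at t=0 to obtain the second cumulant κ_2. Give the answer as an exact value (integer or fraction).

M_X(t) = e^(2*t^2 + t/2)
K_X(t) = log M_X(t) = 2*t^2 + t/2
K′(t) = 4*t + 1/2
K′′(t) = 4

κ_2 = K′′(0) = 4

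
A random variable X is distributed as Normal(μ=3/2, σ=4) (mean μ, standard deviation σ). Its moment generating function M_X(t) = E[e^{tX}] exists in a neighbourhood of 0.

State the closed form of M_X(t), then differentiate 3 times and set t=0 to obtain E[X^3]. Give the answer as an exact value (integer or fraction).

E[X^3] = M′′′(0) = 603/8

M_X(t) = e^(8*t^2 + 3*t/2)
M′(t) = 16*t*e^(3*t/2)*e^(8*t^2) + 3*e^(3*t/2)*e^(8*t^2)/2
M′′(t) = 256*t^2*e^(3*t/2)*e^(8*t^2) + 48*t*e^(3*t/2)*e^(8*t^2) + 73*e^(3*t/2)*e^(8*t^2)/4
M′′′(t) = 4096*t^3*e^(3*t/2)*e^(8*t^2) + 1152*t^2*e^(3*t/2)*e^(8*t^2) + 876*t*e^(3*t/2)*e^(8*t^2) + 603*e^(3*t/2)*e^(8*t^2)/8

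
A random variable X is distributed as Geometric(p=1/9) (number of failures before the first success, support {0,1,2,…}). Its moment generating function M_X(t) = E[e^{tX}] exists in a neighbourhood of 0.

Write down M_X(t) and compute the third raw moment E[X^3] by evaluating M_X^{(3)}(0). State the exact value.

E[X^3] = M^(3)(0) = 3464

M_X(t) = 1/(9*(1 - 8*e^(t)/9))
M^(3)(t) = (512*e^(3*t) + 2304*e^(2*t) + 648*e^(t))/(4096*e^(4*t) - 18432*e^(3*t) + 31104*e^(2*t) - 23328*e^(t) + 6561)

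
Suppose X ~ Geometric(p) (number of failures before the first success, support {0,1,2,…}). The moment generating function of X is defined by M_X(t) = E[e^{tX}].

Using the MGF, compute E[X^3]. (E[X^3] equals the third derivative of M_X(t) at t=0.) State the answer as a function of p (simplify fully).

E[X^3] = M′′′(0) = -1 + 7/p - 12/p^2 + 6/p^3

M_X(t) = p/(-(1 - p)*e^(t) + 1)
M′(t) = (-p^2*e^(t) + p*e^(t))/(p^2*e^(2*t) - 2*p*e^(2*t) + 2*p*e^(t) + e^(2*t) - 2*e^(t) + 1)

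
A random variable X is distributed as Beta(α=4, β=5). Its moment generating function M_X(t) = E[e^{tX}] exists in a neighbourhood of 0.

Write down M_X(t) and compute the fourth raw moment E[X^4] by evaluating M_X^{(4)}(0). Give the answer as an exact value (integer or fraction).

E[X^4] = D^4[M](0) = 7/99

M_X(t) = ₁F₁(4; 9; t)
D^4[M](t) = 7*₁F₁(8; 13; t)/99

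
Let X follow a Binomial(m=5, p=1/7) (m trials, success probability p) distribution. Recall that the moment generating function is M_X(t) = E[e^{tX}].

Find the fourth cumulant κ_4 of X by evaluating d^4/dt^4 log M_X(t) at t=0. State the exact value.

M_X(t) = (e^(t)/7 + 6/7)^5
K_X(t) = log M_X(t) = 5*log(e^(t)/7 + 6/7)
K^(4)(t) = (30*e^(3*t) - 720*e^(2*t) + 1080*e^(t))/(e^(4*t) + 24*e^(3*t) + 216*e^(2*t) + 864*e^(t) + 1296)

κ_4 = K^(4)(0) = 390/2401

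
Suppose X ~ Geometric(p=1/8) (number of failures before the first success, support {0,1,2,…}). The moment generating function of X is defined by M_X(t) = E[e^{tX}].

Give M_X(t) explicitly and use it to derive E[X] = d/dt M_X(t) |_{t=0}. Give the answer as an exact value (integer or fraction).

E[X] = M^(1)(0) = 7

M_X(t) = 1/(8*(1 - 7*e^(t)/8))
M^(1)(t) = 7*e^(t)/(49*e^(2*t) - 112*e^(t) + 64)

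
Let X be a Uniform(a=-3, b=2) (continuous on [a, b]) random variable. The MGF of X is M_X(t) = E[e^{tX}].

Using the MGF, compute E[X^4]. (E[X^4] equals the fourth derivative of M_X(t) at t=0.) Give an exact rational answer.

M_X(t) = (e^(2*t) - e^(-3*t))/(5*t)
M′(t) = (2*t*e^(5*t) + 3*t - e^(5*t) + 1)*e^(-3*t)/(5*t^2)
M′′(t) = (4*t^2*e^(5*t) - 9*t^2 - 4*t*e^(5*t) - 6*t + 2*e^(5*t) - 2)*e^(-3*t)/(5*t^3)
M′′′(t) = (8*t^3*e^(5*t) + 27*t^3 - 12*t^2*e^(5*t) + 27*t^2 + 12*t*e^(5*t) + 18*t - 6*e^(5*t) + 6)*e^(-3*t)/(5*t^4)
M′′′′(t) = (16*t^4*e^(5*t) - 81*t^4 - 32*t^3*e^(5*t) - 108*t^3 + 48*t^2*e^(5*t) - 108*t^2 - 48*t*e^(5*t) - 72*t + 24*e^(5*t) - 24)*e^(-3*t)/(5*t^5)

E[X^4] = M′′′′(0) = 11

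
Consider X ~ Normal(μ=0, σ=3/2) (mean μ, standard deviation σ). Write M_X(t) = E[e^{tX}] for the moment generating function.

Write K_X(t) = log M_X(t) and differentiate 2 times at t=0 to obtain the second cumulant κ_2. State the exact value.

M_X(t) = e^(9*t^2/8)
K_X(t) = log M_X(t) = 9*t^2/8
D^2[K](t) = 9/4

κ_2 = D^2[K](0) = 9/4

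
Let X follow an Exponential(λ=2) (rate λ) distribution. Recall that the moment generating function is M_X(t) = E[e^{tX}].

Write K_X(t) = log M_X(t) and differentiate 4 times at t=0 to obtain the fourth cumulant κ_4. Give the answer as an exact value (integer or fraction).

M_X(t) = 2/(2 - t)
K_X(t) = log M_X(t) = -log(2 - t) + log(2)
K^(4)(t) = 6/(t^4 - 8*t^3 + 24*t^2 - 32*t + 16)

κ_4 = K^(4)(0) = 3/8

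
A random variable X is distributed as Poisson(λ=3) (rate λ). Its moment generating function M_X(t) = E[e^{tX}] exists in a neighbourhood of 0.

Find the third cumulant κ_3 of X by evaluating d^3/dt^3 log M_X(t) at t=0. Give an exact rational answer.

M_X(t) = e^(3*e^(t) - 3)
K_X(t) = log M_X(t) = 3*e^(t) - 3
D^3[K](t) = 3*e^(t)

κ_3 = D^3[K](0) = 3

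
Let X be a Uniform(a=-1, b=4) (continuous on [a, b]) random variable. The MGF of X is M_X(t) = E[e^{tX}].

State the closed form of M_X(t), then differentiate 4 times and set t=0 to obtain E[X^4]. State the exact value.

E[X^4] = M^(4)(0) = 41

M_X(t) = (e^(4*t) - e^(-t))/(5*t)
M^(4)(t) = (256*t^4*e^(5*t) - t^4 - 256*t^3*e^(5*t) - 4*t^3 + 192*t^2*e^(5*t) - 12*t^2 - 96*t*e^(5*t) - 24*t + 24*e^(5*t) - 24)*e^(-t)/(5*t^5)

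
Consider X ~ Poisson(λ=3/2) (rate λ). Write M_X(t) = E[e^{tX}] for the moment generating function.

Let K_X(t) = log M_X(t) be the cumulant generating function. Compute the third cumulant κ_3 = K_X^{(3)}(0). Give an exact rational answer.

κ_3 = d^3K/dt^3 |_{t=0} = 3/2

M_X(t) = e^(3*e^(t)/2 - 3/2)
K_X(t) = log M_X(t) = 3*e^(t)/2 - 3/2
dK/dt = 3*e^(t)/2
d^2K/dt^2 = 3*e^(t)/2
d^3K/dt^3 = 3*e^(t)/2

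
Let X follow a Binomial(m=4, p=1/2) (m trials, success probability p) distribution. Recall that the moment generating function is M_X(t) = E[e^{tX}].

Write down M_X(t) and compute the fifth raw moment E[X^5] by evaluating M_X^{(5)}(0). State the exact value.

E[X^5] = d^5M/dt^5 |_{t=0} = 137

M_X(t) = (e^(t)/2 + 1/2)^4
dM/dt = e^(4*t)/4 + 3*e^(3*t)/4 + 3*e^(2*t)/4 + e^(t)/4
d^2M/dt^2 = e^(4*t) + 9*e^(3*t)/4 + 3*e^(2*t)/2 + e^(t)/4
d^3M/dt^3 = 4*e^(4*t) + 27*e^(3*t)/4 + 3*e^(2*t) + e^(t)/4
d^4M/dt^4 = 16*e^(4*t) + 81*e^(3*t)/4 + 6*e^(2*t) + e^(t)/4
d^5M/dt^5 = 64*e^(4*t) + 243*e^(3*t)/4 + 12*e^(2*t) + e^(t)/4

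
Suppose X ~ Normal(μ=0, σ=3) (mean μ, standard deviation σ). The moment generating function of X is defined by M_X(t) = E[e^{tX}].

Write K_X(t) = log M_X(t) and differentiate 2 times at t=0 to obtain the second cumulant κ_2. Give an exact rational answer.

κ_2 = K^(2)(0) = 9

M_X(t) = e^(9*t^2/2)
K_X(t) = log M_X(t) = 9*t^2/2
K^(2)(t) = 9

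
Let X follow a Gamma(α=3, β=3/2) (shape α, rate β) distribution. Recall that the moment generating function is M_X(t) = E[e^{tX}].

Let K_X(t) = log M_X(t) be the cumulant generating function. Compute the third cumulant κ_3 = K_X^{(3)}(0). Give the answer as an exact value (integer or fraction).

κ_3 = K^(3)(0) = 16/9

M_X(t) = 27/(8*(3/2 - t)^3)
K_X(t) = log M_X(t) = -3*log(3/2 - t) - 3*log(2) + 3*log(3)
K^(3)(t) = -48/(8*t^3 - 36*t^2 + 54*t - 27)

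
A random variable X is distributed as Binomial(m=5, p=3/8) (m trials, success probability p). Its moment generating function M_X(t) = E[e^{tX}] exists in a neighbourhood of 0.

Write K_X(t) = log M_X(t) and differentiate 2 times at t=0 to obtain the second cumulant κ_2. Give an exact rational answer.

κ_2 = d^2K/dt^2 |_{t=0} = 75/64

M_X(t) = (3*e^(t)/8 + 5/8)^5
K_X(t) = log M_X(t) = 5*log(3*e^(t)/8 + 5/8)
dK/dt = 15*e^(t)/(3*e^(t) + 5)
d^2K/dt^2 = 75*e^(t)/(9*e^(2*t) + 30*e^(t) + 25)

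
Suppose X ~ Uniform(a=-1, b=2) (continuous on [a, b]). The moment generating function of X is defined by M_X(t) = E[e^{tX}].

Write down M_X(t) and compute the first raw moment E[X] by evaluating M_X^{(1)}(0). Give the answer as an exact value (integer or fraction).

M_X(t) = (e^(2*t) - e^(-t))/(3*t)
dM/dt = (2*t*e^(3*t) + t - e^(3*t) + 1)*e^(-t)/(3*t^2)

E[X] = dM/dt |_{t=0} = 1/2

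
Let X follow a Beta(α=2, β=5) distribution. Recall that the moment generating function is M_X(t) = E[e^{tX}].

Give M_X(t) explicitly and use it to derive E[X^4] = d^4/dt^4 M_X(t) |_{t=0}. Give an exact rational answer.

E[X^4] = D^4[M](0) = 1/42

M_X(t) = ₁F₁(2; 7; t)
D^4[M](t) = ₁F₁(6; 11; t)/42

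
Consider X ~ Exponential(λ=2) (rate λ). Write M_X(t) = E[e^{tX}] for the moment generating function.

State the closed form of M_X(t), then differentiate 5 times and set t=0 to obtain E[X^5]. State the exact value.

E[X^5] = M^(5)(0) = 15/4

M_X(t) = 2/(2 - t)
M^(5)(t) = 240/(t^6 - 12*t^5 + 60*t^4 - 160*t^3 + 240*t^2 - 192*t + 64)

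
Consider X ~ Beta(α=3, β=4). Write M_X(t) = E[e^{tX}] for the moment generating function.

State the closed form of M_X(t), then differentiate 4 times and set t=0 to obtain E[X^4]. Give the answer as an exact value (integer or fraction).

M_X(t) = ₁F₁(3; 7; t)
M^(4)(t) = ₁F₁(7; 11; t)/14

E[X^4] = M^(4)(0) = 1/14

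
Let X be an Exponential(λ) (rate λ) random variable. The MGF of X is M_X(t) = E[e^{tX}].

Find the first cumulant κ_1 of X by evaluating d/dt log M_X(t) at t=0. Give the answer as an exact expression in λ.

κ_1 = dK/dt |_{t=0} = 1/λ

M_X(t) = λ/(λ - t)
K_X(t) = log M_X(t) = log(λ) - log(λ - t)
dK/dt = -1/(-λ + t)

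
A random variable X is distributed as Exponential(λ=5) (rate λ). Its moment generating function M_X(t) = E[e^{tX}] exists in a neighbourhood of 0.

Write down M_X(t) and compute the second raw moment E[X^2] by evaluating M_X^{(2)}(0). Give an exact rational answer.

E[X^2] = M^(2)(0) = 2/25

M_X(t) = 5/(5 - t)
M^(2)(t) = -10/(t^3 - 15*t^2 + 75*t - 125)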